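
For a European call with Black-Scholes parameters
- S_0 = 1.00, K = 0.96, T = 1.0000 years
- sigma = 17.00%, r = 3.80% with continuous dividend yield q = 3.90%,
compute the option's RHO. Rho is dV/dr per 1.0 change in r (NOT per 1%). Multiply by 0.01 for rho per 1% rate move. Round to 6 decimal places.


Answer: Rho = 0.516927

Derivation:
d1 = 0.3192470266; d2 = 0.1492470266
phi(d1) = 0.3791217577; exp(-qT) = 0.9617507091; exp(-rT) = 0.9627129409
N(d2) = 0.5593206432
Rho = K*T*exp(-rT)*N(d2) = 0.9600 * 1.0000 * 0.9627129409 * 0.5593206432 = 0.516927


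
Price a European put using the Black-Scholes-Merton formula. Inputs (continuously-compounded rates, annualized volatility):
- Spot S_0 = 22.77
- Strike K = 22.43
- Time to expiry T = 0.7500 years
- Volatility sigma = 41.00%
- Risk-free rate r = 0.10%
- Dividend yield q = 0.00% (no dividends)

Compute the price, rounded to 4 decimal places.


Answer: Price = 3.0081

Derivation:
d1 = (ln(S/K) + (r - q + 0.5*sigma^2) * T) / (sigma * sqrt(T)) = 0.22201802
d2 = d1 - sigma * sqrt(T) = -0.13305239
exp(-rT) = 0.99925028; exp(-qT) = 1.00000000
P = K * exp(-rT) * N(-d2) - S_0 * exp(-qT) * N(-d1)
N(-d1) = 0.41214993; N(-d2) = 0.55292403
P = 22.4300 * 0.99925028 * 0.55292403 - 22.7700 * 1.00000000 * 0.41214993 = 3.0081


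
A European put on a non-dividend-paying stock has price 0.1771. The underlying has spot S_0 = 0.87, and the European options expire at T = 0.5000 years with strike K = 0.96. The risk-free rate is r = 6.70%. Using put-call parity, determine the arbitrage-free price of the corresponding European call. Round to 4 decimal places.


Answer: Call price = 0.1187

Derivation:
Put-call parity: C - P = S_0 * exp(-qT) - K * exp(-rT).
S_0 * exp(-qT) = 0.8700 * 1.00000000 = 0.87000000
K * exp(-rT) = 0.9600 * 0.96705491 = 0.92837271
C = P + S*exp(-qT) - K*exp(-rT)
C = 0.1771 + 0.87000000 - 0.92837271 = 0.1187


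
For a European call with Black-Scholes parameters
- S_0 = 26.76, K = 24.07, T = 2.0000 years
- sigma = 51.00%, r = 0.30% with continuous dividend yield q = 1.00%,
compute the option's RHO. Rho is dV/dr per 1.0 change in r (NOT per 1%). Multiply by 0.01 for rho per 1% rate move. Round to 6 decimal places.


Answer: Rho = 19.515161

Derivation:
d1 = 0.4881005368; d2 = -0.2331483800
phi(d1) = 0.3541411912; exp(-qT) = 0.9801986733; exp(-rT) = 0.9940179641
N(d2) = 0.4078230940
Rho = K*T*exp(-rT)*N(d2) = 24.0700 * 2.0000 * 0.9940179641 * 0.4078230940 = 19.515161


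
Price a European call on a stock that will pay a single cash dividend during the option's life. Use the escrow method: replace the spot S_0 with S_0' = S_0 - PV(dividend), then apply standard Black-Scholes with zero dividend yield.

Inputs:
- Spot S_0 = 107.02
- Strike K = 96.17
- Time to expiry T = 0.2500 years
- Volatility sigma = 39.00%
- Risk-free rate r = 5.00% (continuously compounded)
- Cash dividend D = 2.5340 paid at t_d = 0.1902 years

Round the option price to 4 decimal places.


PV(D) = D * exp(-r * t_d) = 2.5340 * 0.99053508 = 2.51001589
S_0' = S_0 - PV(D) = 107.0200 - 2.51001589 = 104.50998411
d1 = (ln(S_0'/K) + (r + sigma^2/2)*T) / (sigma*sqrt(T)) = 0.58809051
d2 = d1 - sigma*sqrt(T) = 0.39309051
exp(-rT) = 0.98757780
N(d1) = 0.72176423; N(d2) = 0.65287368
C = S_0' * N(d1) - K * exp(-rT) * N(d2) = 104.50998411 * 0.72176423 - 96.1700 * 0.98757780 * 0.65287368 = 13.4247

Answer: Price = 13.4247


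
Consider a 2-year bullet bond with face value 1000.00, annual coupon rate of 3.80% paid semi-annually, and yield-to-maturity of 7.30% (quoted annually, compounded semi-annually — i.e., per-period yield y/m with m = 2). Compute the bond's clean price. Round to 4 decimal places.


Answer: Price = 935.9493

Derivation:
Coupon per period c = face * coupon_rate / m = 19.000000
Periods per year m = 2; per-period yield y/m = 0.036500
Number of cashflows N = 4
Cashflows (t years, CF_t, discount factor 1/(1+y/m)^(m*t), PV):
  t = 0.5000: CF_t = 19.000000, DF = 0.964785, PV = 18.330921
  t = 1.0000: CF_t = 19.000000, DF = 0.930811, PV = 17.685404
  t = 1.5000: CF_t = 19.000000, DF = 0.898033, PV = 17.062619
  t = 2.0000: CF_t = 1019.000000, DF = 0.866409, PV = 882.870404
Price P = sum_t PV_t = 935.949348


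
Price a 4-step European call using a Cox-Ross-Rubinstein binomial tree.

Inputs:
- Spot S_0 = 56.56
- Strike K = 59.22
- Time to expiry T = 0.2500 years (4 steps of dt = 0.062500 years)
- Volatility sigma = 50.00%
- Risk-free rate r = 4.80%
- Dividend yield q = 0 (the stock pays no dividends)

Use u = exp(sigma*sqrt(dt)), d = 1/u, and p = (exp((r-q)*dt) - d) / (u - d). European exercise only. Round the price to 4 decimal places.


dt = T/N = 0.062500
u = exp(sigma*sqrt(dt)) = 1.133148; d = 1/u = 0.882497
p = (exp((r-q)*dt) - d) / (u - d) = 0.480777
Discount per step: exp(-r*dt) = 0.997004
Stock lattice S(k, i) with i counting down-moves:
  k=0: S(0,0) = 56.5600
  k=1: S(1,0) = 64.0909; S(1,1) = 49.9140
  k=2: S(2,0) = 72.6245; S(2,1) = 56.5600; S(2,2) = 44.0490
  k=3: S(3,0) = 82.2943; S(3,1) = 64.0909; S(3,2) = 49.9140; S(3,3) = 38.8731
  k=4: S(4,0) = 93.2517; S(4,1) = 72.6245; S(4,2) = 56.5600; S(4,3) = 44.0490; S(4,4) = 34.3054
Terminal payoffs V(N, i) = max(S_T - K, 0):
  V(4,0) = 34.031675; V(4,1) = 13.404478; V(4,2) = 0.000000; V(4,3) = 0.000000; V(4,4) = 0.000000
Backward induction: V(k, i) = exp(-r*dt) * [p * V(k+1, i) + (1-p) * V(k+1, i+1)].
  V(3,0) = exp(-r*dt) * [p*34.031675 + (1-p)*13.404478] = 23.251708
  V(3,1) = exp(-r*dt) * [p*13.404478 + (1-p)*0.000000] = 6.425265
  V(3,2) = exp(-r*dt) * [p*0.000000 + (1-p)*0.000000] = 0.000000
  V(3,3) = exp(-r*dt) * [p*0.000000 + (1-p)*0.000000] = 0.000000
  V(2,0) = exp(-r*dt) * [p*23.251708 + (1-p)*6.425265] = 14.471559
  V(2,1) = exp(-r*dt) * [p*6.425265 + (1-p)*0.000000] = 3.079869
  V(2,2) = exp(-r*dt) * [p*0.000000 + (1-p)*0.000000] = 0.000000
  V(1,0) = exp(-r*dt) * [p*14.471559 + (1-p)*3.079869] = 8.531104
  V(1,1) = exp(-r*dt) * [p*3.079869 + (1-p)*0.000000] = 1.476296
  V(0,0) = exp(-r*dt) * [p*8.531104 + (1-p)*1.476296] = 4.853506

Answer: Price = V(0,0) = 4.8535


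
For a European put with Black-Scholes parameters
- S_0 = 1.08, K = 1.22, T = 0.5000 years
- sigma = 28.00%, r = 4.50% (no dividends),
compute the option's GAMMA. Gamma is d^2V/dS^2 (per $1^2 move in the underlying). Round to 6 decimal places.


d1 = -0.4029994364; d2 = -0.6009893352
phi(d1) = 0.3678269095; exp(-qT) = 1.0000000000; exp(-rT) = 0.9777512372
Gamma = exp(-qT) * phi(d1) / (S * sigma * sqrt(T)) = 1.0000000000 * 0.3678269095 / (1.0800 * 0.2800 * 0.7071067812) = 1.720191

Answer: Gamma = 1.720191


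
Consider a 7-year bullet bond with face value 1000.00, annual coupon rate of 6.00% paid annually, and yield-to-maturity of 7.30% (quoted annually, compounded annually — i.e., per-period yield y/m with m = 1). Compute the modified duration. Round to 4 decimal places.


Coupon per period c = face * coupon_rate / m = 60.000000
Periods per year m = 1; per-period yield y/m = 0.073000
Number of cashflows N = 7
Cashflows (t years, CF_t, discount factor 1/(1+y/m)^(m*t), PV):
  t = 1.0000: CF_t = 60.000000, DF = 0.931966, PV = 55.917987
  t = 2.0000: CF_t = 60.000000, DF = 0.868561, PV = 52.113688
  t = 3.0000: CF_t = 60.000000, DF = 0.809470, PV = 48.568209
  t = 4.0000: CF_t = 60.000000, DF = 0.754399, PV = 45.263941
  t = 5.0000: CF_t = 60.000000, DF = 0.703075, PV = 42.184474
  t = 6.0000: CF_t = 60.000000, DF = 0.655242, PV = 39.314515
  t = 7.0000: CF_t = 1060.000000, DF = 0.610663, PV = 647.303286
Price P = sum_t PV_t = 930.666099
First compute Macaulay numerator sum_t t * PV_t:
  t * PV_t at t = 1.0000: 55.917987
  t * PV_t at t = 2.0000: 104.227375
  t * PV_t at t = 3.0000: 145.704626
  t * PV_t at t = 4.0000: 181.055763
  t * PV_t at t = 5.0000: 210.922371
  t * PV_t at t = 6.0000: 235.887088
  t * PV_t at t = 7.0000: 4531.123000
Macaulay duration D = 5464.838210 / 930.666099 = 5.871964
Modified duration = D / (1 + y/m) = 5.871964 / (1 + 0.073000) = 5.472474

Answer: Modified duration = 5.4725


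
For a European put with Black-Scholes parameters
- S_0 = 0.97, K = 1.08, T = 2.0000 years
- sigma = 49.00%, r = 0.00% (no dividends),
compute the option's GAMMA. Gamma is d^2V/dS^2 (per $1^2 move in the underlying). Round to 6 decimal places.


d1 = 0.1914668407; d2 = -0.5014978049
phi(d1) = 0.3916963688; exp(-qT) = 1.0000000000; exp(-rT) = 1.0000000000
Gamma = exp(-qT) * phi(d1) / (S * sigma * sqrt(T)) = 1.0000000000 * 0.3916963688 / (0.9700 * 0.4900 * 1.4142135624) = 0.582729

Answer: Gamma = 0.582729


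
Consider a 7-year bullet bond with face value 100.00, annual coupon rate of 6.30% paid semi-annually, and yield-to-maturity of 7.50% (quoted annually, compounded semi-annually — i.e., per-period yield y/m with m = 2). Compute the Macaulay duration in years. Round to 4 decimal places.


Answer: Macaulay duration = 5.7171 years

Derivation:
Coupon per period c = face * coupon_rate / m = 3.150000
Periods per year m = 2; per-period yield y/m = 0.037500
Number of cashflows N = 14
Cashflows (t years, CF_t, discount factor 1/(1+y/m)^(m*t), PV):
  t = 0.5000: CF_t = 3.150000, DF = 0.963855, PV = 3.036145
  t = 1.0000: CF_t = 3.150000, DF = 0.929017, PV = 2.926404
  t = 1.5000: CF_t = 3.150000, DF = 0.895438, PV = 2.820631
  t = 2.0000: CF_t = 3.150000, DF = 0.863073, PV = 2.718680
  t = 2.5000: CF_t = 3.150000, DF = 0.831878, PV = 2.620415
  t = 3.0000: CF_t = 3.150000, DF = 0.801810, PV = 2.525701
  t = 3.5000: CF_t = 3.150000, DF = 0.772829, PV = 2.434411
  t = 4.0000: CF_t = 3.150000, DF = 0.744895, PV = 2.346420
  t = 4.5000: CF_t = 3.150000, DF = 0.717971, PV = 2.261609
  t = 5.0000: CF_t = 3.150000, DF = 0.692020, PV = 2.179865
  t = 5.5000: CF_t = 3.150000, DF = 0.667008, PV = 2.101074
  t = 6.0000: CF_t = 3.150000, DF = 0.642899, PV = 2.025132
  t = 6.5000: CF_t = 3.150000, DF = 0.619662, PV = 1.951934
  t = 7.0000: CF_t = 103.150000, DF = 0.597264, PV = 61.607808
Price P = sum_t PV_t = 93.556228
Macaulay numerator sum_t t * PV_t:
  t * PV_t at t = 0.5000: 1.518072
  t * PV_t at t = 1.0000: 2.926404
  t * PV_t at t = 1.5000: 4.230946
  t * PV_t at t = 2.0000: 5.437360
  t * PV_t at t = 2.5000: 6.551037
  t * PV_t at t = 3.0000: 7.577103
  t * PV_t at t = 3.5000: 8.520437
  t * PV_t at t = 4.0000: 9.385679
  t * PV_t at t = 4.5000: 10.177242
  t * PV_t at t = 5.0000: 10.899323
  t * PV_t at t = 5.5000: 11.555908
  t * PV_t at t = 6.0000: 12.150791
  t * PV_t at t = 6.5000: 12.687573
  t * PV_t at t = 7.0000: 431.254656
Macaulay duration D = (sum_t t * PV_t) / P = 534.872531 / 93.556228 = 5.717124


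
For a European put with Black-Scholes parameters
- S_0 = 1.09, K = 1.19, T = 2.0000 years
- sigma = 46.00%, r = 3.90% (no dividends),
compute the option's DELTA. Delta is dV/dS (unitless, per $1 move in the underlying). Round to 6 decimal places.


Answer: Delta = -0.378188

Derivation:
d1 = 0.3102421612; d2 = -0.3402960775
phi(d1) = 0.3801978011; exp(-qT) = 1.0000000000; exp(-rT) = 0.9249644265
N(-d1) = 0.3781884056
Delta = -exp(-qT) * N(-d1) = -1.0000000000 * 0.3781884056 = -0.378188


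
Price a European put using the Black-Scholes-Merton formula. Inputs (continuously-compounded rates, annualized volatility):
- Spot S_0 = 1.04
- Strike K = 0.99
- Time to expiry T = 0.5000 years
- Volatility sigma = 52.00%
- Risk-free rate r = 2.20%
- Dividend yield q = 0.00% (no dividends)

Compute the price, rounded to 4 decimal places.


Answer: Price = 0.1188

Derivation:
d1 = (ln(S/K) + (r - q + 0.5*sigma^2) * T) / (sigma * sqrt(T)) = 0.34776341
d2 = d1 - sigma * sqrt(T) = -0.01993212
exp(-rT) = 0.98906028; exp(-qT) = 1.00000000
P = K * exp(-rT) * N(-d2) - S_0 * exp(-qT) * N(-d1)
N(-d1) = 0.36400894; N(-d2) = 0.50795124
P = 0.9900 * 0.98906028 * 0.50795124 - 1.0400 * 1.00000000 * 0.36400894 = 0.1188


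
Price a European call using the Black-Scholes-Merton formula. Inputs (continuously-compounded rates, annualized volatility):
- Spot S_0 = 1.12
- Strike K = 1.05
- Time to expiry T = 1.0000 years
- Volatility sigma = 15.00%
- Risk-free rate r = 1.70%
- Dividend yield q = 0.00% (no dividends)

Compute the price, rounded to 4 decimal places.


Answer: Price = 0.1174

Derivation:
d1 = (ln(S/K) + (r - q + 0.5*sigma^2) * T) / (sigma * sqrt(T)) = 0.61859014
d2 = d1 - sigma * sqrt(T) = 0.46859014
exp(-rT) = 0.98314368; exp(-qT) = 1.00000000
C = S_0 * exp(-qT) * N(d1) - K * exp(-rT) * N(d2)
N(d1) = 0.73190680; N(d2) = 0.68031869
C = 1.1200 * 1.00000000 * 0.73190680 - 1.0500 * 0.98314368 * 0.68031869 = 0.1174


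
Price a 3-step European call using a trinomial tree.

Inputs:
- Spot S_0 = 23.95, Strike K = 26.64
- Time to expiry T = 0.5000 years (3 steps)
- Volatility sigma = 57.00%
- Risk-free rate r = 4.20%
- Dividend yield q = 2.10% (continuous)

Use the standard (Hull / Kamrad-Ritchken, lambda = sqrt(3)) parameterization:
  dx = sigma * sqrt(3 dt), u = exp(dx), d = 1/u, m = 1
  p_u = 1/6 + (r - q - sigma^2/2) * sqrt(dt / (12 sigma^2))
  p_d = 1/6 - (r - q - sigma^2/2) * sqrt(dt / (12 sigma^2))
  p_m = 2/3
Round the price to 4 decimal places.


dt = T/N = 0.166667; dx = sigma*sqrt(3*dt) = 0.403051
u = exp(dx) = 1.496383; d = 1/u = 0.668278
p_u = 0.137421, p_m = 0.666667, p_d = 0.195912
Discount per step: exp(-r*dt) = 0.993024
Stock lattice S(k, j) with j the centered position index:
  k=0: S(0,+0) = 23.9500
  k=1: S(1,-1) = 16.0053; S(1,+0) = 23.9500; S(1,+1) = 35.8384
  k=2: S(2,-2) = 10.6960; S(2,-1) = 16.0053; S(2,+0) = 23.9500; S(2,+1) = 35.8384; S(2,+2) = 53.6279
  k=3: S(3,-3) = 7.1479; S(3,-2) = 10.6960; S(3,-1) = 16.0053; S(3,+0) = 23.9500; S(3,+1) = 35.8384; S(3,+2) = 53.6279; S(3,+3) = 80.2479
Terminal payoffs V(N, j) = max(S_T - K, 0):
  V(3,-3) = 0.000000; V(3,-2) = 0.000000; V(3,-1) = 0.000000; V(3,+0) = 0.000000; V(3,+1) = 9.198373; V(3,+2) = 26.987932; V(3,+3) = 53.607926
Backward induction: V(k, j) = exp(-r*dt) * [p_u * V(k+1, j+1) + p_m * V(k+1, j) + p_d * V(k+1, j-1)]
  V(2,-2) = exp(-r*dt) * [p_u*0.000000 + p_m*0.000000 + p_d*0.000000] = 0.000000
  V(2,-1) = exp(-r*dt) * [p_u*0.000000 + p_m*0.000000 + p_d*0.000000] = 0.000000
  V(2,+0) = exp(-r*dt) * [p_u*9.198373 + p_m*0.000000 + p_d*0.000000] = 1.255232
  V(2,+1) = exp(-r*dt) * [p_u*26.987932 + p_m*9.198373 + p_d*0.000000] = 9.772311
  V(2,+2) = exp(-r*dt) * [p_u*53.607926 + p_m*26.987932 + p_d*9.198373] = 26.971421
  V(1,-1) = exp(-r*dt) * [p_u*1.255232 + p_m*0.000000 + p_d*0.000000] = 0.171292
  V(1,+0) = exp(-r*dt) * [p_u*9.772311 + p_m*1.255232 + p_d*0.000000] = 2.164537
  V(1,+1) = exp(-r*dt) * [p_u*26.971421 + p_m*9.772311 + p_d*1.255232] = 10.394213
  V(0,+0) = exp(-r*dt) * [p_u*10.394213 + p_m*2.164537 + p_d*0.171292] = 2.884702

Answer: Price = V(0,0) = 2.8847


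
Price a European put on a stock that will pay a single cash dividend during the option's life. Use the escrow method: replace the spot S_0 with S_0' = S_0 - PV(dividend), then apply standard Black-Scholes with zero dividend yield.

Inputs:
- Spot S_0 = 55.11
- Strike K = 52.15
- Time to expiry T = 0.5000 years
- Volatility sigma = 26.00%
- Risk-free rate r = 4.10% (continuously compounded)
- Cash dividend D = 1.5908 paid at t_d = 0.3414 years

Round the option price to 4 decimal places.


Answer: Price = 2.7303

Derivation:
PV(D) = D * exp(-r * t_d) = 1.5908 * 0.98610011 = 1.56868805
S_0' = S_0 - PV(D) = 55.1100 - 1.56868805 = 53.54131195
d1 = (ln(S_0'/K) + (r + sigma^2/2)*T) / (sigma*sqrt(T)) = 0.34664202
d2 = d1 - sigma*sqrt(T) = 0.16279426
exp(-rT) = 0.97970870
N(-d1) = 0.36443014; N(-d2) = 0.43534021
P = K * exp(-rT) * N(-d2) - S_0' * N(-d1) = 52.1500 * 0.97970870 * 0.43534021 - 53.54131195 * 0.36443014 = 2.7303


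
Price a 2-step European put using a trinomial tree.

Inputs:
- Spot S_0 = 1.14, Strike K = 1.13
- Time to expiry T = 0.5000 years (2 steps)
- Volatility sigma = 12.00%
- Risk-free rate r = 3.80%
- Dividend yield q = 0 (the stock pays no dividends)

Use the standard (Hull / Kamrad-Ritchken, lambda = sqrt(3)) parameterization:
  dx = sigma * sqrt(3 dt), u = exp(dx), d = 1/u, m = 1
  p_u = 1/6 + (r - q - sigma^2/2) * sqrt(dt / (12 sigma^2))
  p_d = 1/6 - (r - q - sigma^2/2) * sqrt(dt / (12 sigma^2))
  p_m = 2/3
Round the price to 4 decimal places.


Answer: Price = V(0,0) = 0.0207

Derivation:
dt = T/N = 0.250000; dx = sigma*sqrt(3*dt) = 0.103923
u = exp(dx) = 1.109515; d = 1/u = 0.901295
p_u = 0.203713, p_m = 0.666667, p_d = 0.129620
Discount per step: exp(-r*dt) = 0.990545
Stock lattice S(k, j) with j the centered position index:
  k=0: S(0,+0) = 1.1400
  k=1: S(1,-1) = 1.0275; S(1,+0) = 1.1400; S(1,+1) = 1.2648
  k=2: S(2,-2) = 0.9261; S(2,-1) = 1.0275; S(2,+0) = 1.1400; S(2,+1) = 1.2648; S(2,+2) = 1.4034
Terminal payoffs V(N, j) = max(K - S_T, 0):
  V(2,-2) = 0.203941; V(2,-1) = 0.102524; V(2,+0) = 0.000000; V(2,+1) = 0.000000; V(2,+2) = 0.000000
Backward induction: V(k, j) = exp(-r*dt) * [p_u * V(k+1, j+1) + p_m * V(k+1, j) + p_d * V(k+1, j-1)]
  V(1,-1) = exp(-r*dt) * [p_u*0.000000 + p_m*0.102524 + p_d*0.203941] = 0.093888
  V(1,+0) = exp(-r*dt) * [p_u*0.000000 + p_m*0.000000 + p_d*0.102524] = 0.013164
  V(1,+1) = exp(-r*dt) * [p_u*0.000000 + p_m*0.000000 + p_d*0.000000] = 0.000000
  V(0,+0) = exp(-r*dt) * [p_u*0.000000 + p_m*0.013164 + p_d*0.093888] = 0.020747


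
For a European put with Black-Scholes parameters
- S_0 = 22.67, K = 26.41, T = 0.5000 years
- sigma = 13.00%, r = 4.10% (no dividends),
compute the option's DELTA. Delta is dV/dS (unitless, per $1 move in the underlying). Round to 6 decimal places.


d1 = -1.3921873144; d2 = -1.4841111959
phi(d1) = 0.1513695180; exp(-qT) = 1.0000000000; exp(-rT) = 0.9797086965
N(-d1) = 0.9180671584
Delta = -exp(-qT) * N(-d1) = -1.0000000000 * 0.9180671584 = -0.918067

Answer: Delta = -0.918067


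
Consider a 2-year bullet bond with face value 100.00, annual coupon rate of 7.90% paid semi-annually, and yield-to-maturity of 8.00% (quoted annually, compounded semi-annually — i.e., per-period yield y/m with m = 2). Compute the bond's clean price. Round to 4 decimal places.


Coupon per period c = face * coupon_rate / m = 3.950000
Periods per year m = 2; per-period yield y/m = 0.040000
Number of cashflows N = 4
Cashflows (t years, CF_t, discount factor 1/(1+y/m)^(m*t), PV):
  t = 0.5000: CF_t = 3.950000, DF = 0.961538, PV = 3.798077
  t = 1.0000: CF_t = 3.950000, DF = 0.924556, PV = 3.651997
  t = 1.5000: CF_t = 3.950000, DF = 0.888996, PV = 3.511536
  t = 2.0000: CF_t = 103.950000, DF = 0.854804, PV = 88.856896
Price P = sum_t PV_t = 99.818505

Answer: Price = 99.8185


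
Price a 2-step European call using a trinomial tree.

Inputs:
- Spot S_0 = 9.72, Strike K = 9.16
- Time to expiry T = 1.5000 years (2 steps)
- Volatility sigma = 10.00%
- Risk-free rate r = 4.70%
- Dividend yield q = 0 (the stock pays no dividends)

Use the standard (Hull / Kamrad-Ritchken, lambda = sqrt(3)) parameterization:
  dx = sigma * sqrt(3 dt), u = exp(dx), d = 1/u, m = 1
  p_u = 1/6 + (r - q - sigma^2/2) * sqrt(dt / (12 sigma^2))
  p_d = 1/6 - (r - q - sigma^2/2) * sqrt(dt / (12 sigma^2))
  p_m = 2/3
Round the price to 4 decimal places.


Answer: Price = V(0,0) = 1.2419

Derivation:
dt = T/N = 0.750000; dx = sigma*sqrt(3*dt) = 0.150000
u = exp(dx) = 1.161834; d = 1/u = 0.860708
p_u = 0.271667, p_m = 0.666667, p_d = 0.061667
Discount per step: exp(-r*dt) = 0.965364
Stock lattice S(k, j) with j the centered position index:
  k=0: S(0,+0) = 9.7200
  k=1: S(1,-1) = 8.3661; S(1,+0) = 9.7200; S(1,+1) = 11.2930
  k=2: S(2,-2) = 7.2008; S(2,-1) = 8.3661; S(2,+0) = 9.7200; S(2,+1) = 11.2930; S(2,+2) = 13.1206
Terminal payoffs V(N, j) = max(S_T - K, 0):
  V(2,-2) = 0.000000; V(2,-1) = 0.000000; V(2,+0) = 0.560000; V(2,+1) = 2.133029; V(2,+2) = 3.960628
Backward induction: V(k, j) = exp(-r*dt) * [p_u * V(k+1, j+1) + p_m * V(k+1, j) + p_d * V(k+1, j-1)]
  V(1,-1) = exp(-r*dt) * [p_u*0.560000 + p_m*0.000000 + p_d*0.000000] = 0.146864
  V(1,+0) = exp(-r*dt) * [p_u*2.133029 + p_m*0.560000 + p_d*0.000000] = 0.919805
  V(1,+1) = exp(-r*dt) * [p_u*3.960628 + p_m*2.133029 + p_d*0.560000] = 2.444807
  V(0,+0) = exp(-r*dt) * [p_u*2.444807 + p_m*0.919805 + p_d*0.146864] = 1.241876


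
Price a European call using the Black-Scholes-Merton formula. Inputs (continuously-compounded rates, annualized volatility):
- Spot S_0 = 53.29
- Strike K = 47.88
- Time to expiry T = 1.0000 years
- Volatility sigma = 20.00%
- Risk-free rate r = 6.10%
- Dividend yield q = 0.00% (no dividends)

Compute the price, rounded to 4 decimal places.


d1 = (ln(S/K) + (r - q + 0.5*sigma^2) * T) / (sigma * sqrt(T)) = 0.94025408
d2 = d1 - sigma * sqrt(T) = 0.74025408
exp(-rT) = 0.94082324; exp(-qT) = 1.00000000
C = S_0 * exp(-qT) * N(d1) - K * exp(-rT) * N(d2)
N(d1) = 0.82645638; N(d2) = 0.77042708
C = 53.2900 * 1.00000000 * 0.82645638 - 47.8800 * 0.94082324 * 0.77042708 = 9.3367

Answer: Price = 9.3367


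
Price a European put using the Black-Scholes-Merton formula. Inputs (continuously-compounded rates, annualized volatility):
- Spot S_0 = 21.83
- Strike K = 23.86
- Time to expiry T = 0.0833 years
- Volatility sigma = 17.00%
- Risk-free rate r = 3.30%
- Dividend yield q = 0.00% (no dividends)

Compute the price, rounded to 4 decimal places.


Answer: Price = 1.9823

Derivation:
d1 = (ln(S/K) + (r - q + 0.5*sigma^2) * T) / (sigma * sqrt(T)) = -1.73169746
d2 = d1 - sigma * sqrt(T) = -1.78076241
exp(-rT) = 0.99725487; exp(-qT) = 1.00000000
P = K * exp(-rT) * N(-d2) - S_0 * exp(-qT) * N(-d1)
N(-d1) = 0.95833628; N(-d2) = 0.96252436
P = 23.8600 * 0.99725487 * 0.96252436 - 21.8300 * 1.00000000 * 0.95833628 = 1.9823


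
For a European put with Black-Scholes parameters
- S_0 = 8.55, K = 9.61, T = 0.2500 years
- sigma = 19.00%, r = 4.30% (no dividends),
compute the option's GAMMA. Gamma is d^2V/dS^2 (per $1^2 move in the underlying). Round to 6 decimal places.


Answer: Gamma = 0.277206

Derivation:
d1 = -1.0695835793; d2 = -1.1645835793
phi(d1) = 0.2251602181; exp(-qT) = 1.0000000000; exp(-rT) = 0.9893075748
Gamma = exp(-qT) * phi(d1) / (S * sigma * sqrt(T)) = 1.0000000000 * 0.2251602181 / (8.5500 * 0.1900 * 0.5000000000) = 0.277206


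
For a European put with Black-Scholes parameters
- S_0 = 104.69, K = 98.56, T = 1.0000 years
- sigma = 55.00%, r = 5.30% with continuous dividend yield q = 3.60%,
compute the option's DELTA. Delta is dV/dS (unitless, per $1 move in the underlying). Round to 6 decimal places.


Answer: Delta = -0.326864

Derivation:
d1 = 0.4156147319; d2 = -0.1343852681
phi(d1) = 0.3659325194; exp(-qT) = 0.9646402935; exp(-rT) = 0.9483800125
N(-d1) = 0.3388459724
Delta = -exp(-qT) * N(-d1) = -0.9646402935 * 0.3388459724 = -0.326864


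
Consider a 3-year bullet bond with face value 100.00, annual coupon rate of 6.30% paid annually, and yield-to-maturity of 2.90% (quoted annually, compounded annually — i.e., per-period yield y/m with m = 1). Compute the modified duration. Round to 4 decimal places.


Coupon per period c = face * coupon_rate / m = 6.300000
Periods per year m = 1; per-period yield y/m = 0.029000
Number of cashflows N = 3
Cashflows (t years, CF_t, discount factor 1/(1+y/m)^(m*t), PV):
  t = 1.0000: CF_t = 6.300000, DF = 0.971817, PV = 6.122449
  t = 2.0000: CF_t = 6.300000, DF = 0.944429, PV = 5.949902
  t = 3.0000: CF_t = 106.300000, DF = 0.917812, PV = 97.563448
Price P = sum_t PV_t = 109.635799
First compute Macaulay numerator sum_t t * PV_t:
  t * PV_t at t = 1.0000: 6.122449
  t * PV_t at t = 2.0000: 11.899804
  t * PV_t at t = 3.0000: 292.690344
Macaulay duration D = 310.712597 / 109.635799 = 2.834043
Modified duration = D / (1 + y/m) = 2.834043 / (1 + 0.029000) = 2.754172

Answer: Modified duration = 2.7542


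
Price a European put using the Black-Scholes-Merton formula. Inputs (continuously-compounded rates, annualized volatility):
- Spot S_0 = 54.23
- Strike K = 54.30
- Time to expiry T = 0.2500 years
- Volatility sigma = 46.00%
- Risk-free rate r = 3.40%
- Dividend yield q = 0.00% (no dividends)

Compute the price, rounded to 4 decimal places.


Answer: Price = 4.7548

Derivation:
d1 = (ln(S/K) + (r - q + 0.5*sigma^2) * T) / (sigma * sqrt(T)) = 0.14634797
d2 = d1 - sigma * sqrt(T) = -0.08365203
exp(-rT) = 0.99153602; exp(-qT) = 1.00000000
P = K * exp(-rT) * N(-d2) - S_0 * exp(-qT) * N(-d1)
N(-d1) = 0.44182335; N(-d2) = 0.53333345
P = 54.3000 * 0.99153602 * 0.53333345 - 54.2300 * 1.00000000 * 0.44182335 = 4.7548


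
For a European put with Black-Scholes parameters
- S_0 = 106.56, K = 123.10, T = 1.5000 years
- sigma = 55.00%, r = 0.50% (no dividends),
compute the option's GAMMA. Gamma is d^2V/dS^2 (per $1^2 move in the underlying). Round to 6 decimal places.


Answer: Gamma = 0.005508

Derivation:
d1 = 0.1337364595; d2 = -0.5398732197
phi(d1) = 0.3953905559; exp(-qT) = 1.0000000000; exp(-rT) = 0.9925280548
Gamma = exp(-qT) * phi(d1) / (S * sigma * sqrt(T)) = 1.0000000000 * 0.3953905559 / (106.5600 * 0.5500 * 1.2247448714) = 0.005508


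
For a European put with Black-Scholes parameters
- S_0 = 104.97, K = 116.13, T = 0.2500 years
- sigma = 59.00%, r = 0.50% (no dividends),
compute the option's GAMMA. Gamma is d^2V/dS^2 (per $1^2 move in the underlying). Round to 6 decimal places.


Answer: Gamma = 0.012651

Derivation:
d1 = -0.1907564685; d2 = -0.4857564685
phi(d1) = 0.3917495493; exp(-qT) = 1.0000000000; exp(-rT) = 0.9987507809
Gamma = exp(-qT) * phi(d1) / (S * sigma * sqrt(T)) = 1.0000000000 * 0.3917495493 / (104.9700 * 0.5900 * 0.5000000000) = 0.012651


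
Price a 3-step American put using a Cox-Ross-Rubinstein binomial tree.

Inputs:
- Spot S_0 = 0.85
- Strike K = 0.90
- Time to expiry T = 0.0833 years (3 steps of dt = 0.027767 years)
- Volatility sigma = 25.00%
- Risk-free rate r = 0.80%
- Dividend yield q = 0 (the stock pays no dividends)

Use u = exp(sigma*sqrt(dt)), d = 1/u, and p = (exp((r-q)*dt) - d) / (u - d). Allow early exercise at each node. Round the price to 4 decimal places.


Answer: Price = V(0,0) = 0.0572

Derivation:
dt = T/N = 0.027767
u = exp(sigma*sqrt(dt)) = 1.042538; d = 1/u = 0.959197
p = (exp((r-q)*dt) - d) / (u - d) = 0.492253
Discount per step: exp(-r*dt) = 0.999778
Stock lattice S(k, i) with i counting down-moves:
  k=0: S(0,0) = 0.8500
  k=1: S(1,0) = 0.8862; S(1,1) = 0.8153
  k=2: S(2,0) = 0.9239; S(2,1) = 0.8500; S(2,2) = 0.7821
  k=3: S(3,0) = 0.9632; S(3,1) = 0.8862; S(3,2) = 0.8153; S(3,3) = 0.7501
Terminal payoffs V(N, i) = max(K - S_T, 0):
  V(3,0) = 0.000000; V(3,1) = 0.013843; V(3,2) = 0.084682; V(3,3) = 0.149859
Backward induction: V(k, i) = exp(-r*dt) * [p * V(k+1, i) + (1-p) * V(k+1, i+1)]; then take max(V_cont, immediate exercise) for American.
  V(2,0) = exp(-r*dt) * [p*0.000000 + (1-p)*0.013843] = 0.007027; exercise = 0.000000; V(2,0) = max -> 0.007027
  V(2,1) = exp(-r*dt) * [p*0.013843 + (1-p)*0.084682] = 0.049800; exercise = 0.050000; V(2,1) = max -> 0.050000
  V(2,2) = exp(-r*dt) * [p*0.084682 + (1-p)*0.149859] = 0.117749; exercise = 0.117949; V(2,2) = max -> 0.117949
  V(1,0) = exp(-r*dt) * [p*0.007027 + (1-p)*0.050000] = 0.028840; exercise = 0.013843; V(1,0) = max -> 0.028840
  V(1,1) = exp(-r*dt) * [p*0.050000 + (1-p)*0.117949] = 0.084482; exercise = 0.084682; V(1,1) = max -> 0.084682
  V(0,0) = exp(-r*dt) * [p*0.028840 + (1-p)*0.084682] = 0.057181; exercise = 0.050000; V(0,0) = max -> 0.057181


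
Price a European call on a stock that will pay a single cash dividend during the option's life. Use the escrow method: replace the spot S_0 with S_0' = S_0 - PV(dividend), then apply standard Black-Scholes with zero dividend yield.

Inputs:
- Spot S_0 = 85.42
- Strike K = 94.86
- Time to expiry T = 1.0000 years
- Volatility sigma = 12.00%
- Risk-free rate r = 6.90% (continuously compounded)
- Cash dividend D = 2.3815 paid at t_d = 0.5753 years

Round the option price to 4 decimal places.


Answer: Price = 1.9566

Derivation:
PV(D) = D * exp(-r * t_d) = 2.3815 * 0.96108185 = 2.28881643
S_0' = S_0 - PV(D) = 85.4200 - 2.28881643 = 83.13118357
d1 = (ln(S_0'/K) + (r + sigma^2/2)*T) / (sigma*sqrt(T)) = -0.46485196
d2 = d1 - sigma*sqrt(T) = -0.58485196
exp(-rT) = 0.93332668
N(d1) = 0.32101874; N(d2) = 0.27932363
C = S_0' * N(d1) - K * exp(-rT) * N(d2) = 83.13118357 * 0.32101874 - 94.8600 * 0.93332668 * 0.27932363 = 1.9566


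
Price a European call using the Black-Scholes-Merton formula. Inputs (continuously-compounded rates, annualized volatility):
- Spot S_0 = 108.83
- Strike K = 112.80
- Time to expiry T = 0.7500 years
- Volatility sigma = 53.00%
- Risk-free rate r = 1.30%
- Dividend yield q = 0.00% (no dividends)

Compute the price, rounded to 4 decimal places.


d1 = (ln(S/K) + (r - q + 0.5*sigma^2) * T) / (sigma * sqrt(T)) = 0.17267826
d2 = d1 - sigma * sqrt(T) = -0.28631520
exp(-rT) = 0.99029738; exp(-qT) = 1.00000000
C = S_0 * exp(-qT) * N(d1) - K * exp(-rT) * N(d2)
N(d1) = 0.56854783; N(d2) = 0.38731836
C = 108.8300 * 1.00000000 * 0.56854783 - 112.8000 * 0.99029738 * 0.38731836 = 18.6095

Answer: Price = 18.6095


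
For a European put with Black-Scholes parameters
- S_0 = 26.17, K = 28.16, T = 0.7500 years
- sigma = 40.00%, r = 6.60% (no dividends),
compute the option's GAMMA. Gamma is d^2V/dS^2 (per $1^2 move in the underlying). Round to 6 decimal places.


Answer: Gamma = 0.043767

Derivation:
d1 = 0.1045326878; d2 = -0.2418774737
phi(d1) = 0.3967685862; exp(-qT) = 1.0000000000; exp(-rT) = 0.9517051581
Gamma = exp(-qT) * phi(d1) / (S * sigma * sqrt(T)) = 1.0000000000 * 0.3967685862 / (26.1700 * 0.4000 * 0.8660254038) = 0.043767


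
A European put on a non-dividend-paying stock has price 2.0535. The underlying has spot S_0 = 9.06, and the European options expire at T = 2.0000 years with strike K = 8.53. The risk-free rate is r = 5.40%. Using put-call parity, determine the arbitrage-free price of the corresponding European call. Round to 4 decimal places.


Answer: Call price = 3.4567

Derivation:
Put-call parity: C - P = S_0 * exp(-qT) - K * exp(-rT).
S_0 * exp(-qT) = 9.0600 * 1.00000000 = 9.06000000
K * exp(-rT) = 8.5300 * 0.89762760 = 7.65676340
C = P + S*exp(-qT) - K*exp(-rT)
C = 2.0535 + 9.06000000 - 7.65676340 = 3.4567


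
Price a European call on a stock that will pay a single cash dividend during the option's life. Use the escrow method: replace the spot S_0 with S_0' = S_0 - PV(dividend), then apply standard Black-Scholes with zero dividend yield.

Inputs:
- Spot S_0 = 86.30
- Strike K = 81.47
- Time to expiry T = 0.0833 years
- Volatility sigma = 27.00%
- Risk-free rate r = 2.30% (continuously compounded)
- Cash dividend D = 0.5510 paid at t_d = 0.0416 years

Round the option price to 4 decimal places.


Answer: Price = 5.3942

Derivation:
PV(D) = D * exp(-r * t_d) = 0.5510 * 0.99904366 = 0.55047306
S_0' = S_0 - PV(D) = 86.3000 - 0.55047306 = 85.74952694
d1 = (ln(S_0'/K) + (r + sigma^2/2)*T) / (sigma*sqrt(T)) = 0.72052201
d2 = d1 - sigma*sqrt(T) = 0.64259532
exp(-rT) = 0.99808593
N(d1) = 0.76439817; N(d2) = 0.73975664
C = S_0' * N(d1) - K * exp(-rT) * N(d2) = 85.74952694 * 0.76439817 - 81.4700 * 0.99808593 * 0.73975664 = 5.3942


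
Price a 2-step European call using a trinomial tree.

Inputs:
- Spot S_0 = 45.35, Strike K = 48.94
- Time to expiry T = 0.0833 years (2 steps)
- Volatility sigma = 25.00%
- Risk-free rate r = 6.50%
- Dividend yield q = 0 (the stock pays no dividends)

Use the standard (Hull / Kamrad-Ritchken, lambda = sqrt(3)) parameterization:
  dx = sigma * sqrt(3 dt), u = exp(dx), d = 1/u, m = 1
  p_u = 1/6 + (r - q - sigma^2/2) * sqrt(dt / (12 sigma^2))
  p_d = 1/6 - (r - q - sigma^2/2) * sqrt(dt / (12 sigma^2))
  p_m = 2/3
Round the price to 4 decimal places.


dt = T/N = 0.041650; dx = sigma*sqrt(3*dt) = 0.088371
u = exp(dx) = 1.092393; d = 1/u = 0.915421
p_u = 0.174620, p_m = 0.666667, p_d = 0.158713
Discount per step: exp(-r*dt) = 0.997296
Stock lattice S(k, j) with j the centered position index:
  k=0: S(0,+0) = 45.3500
  k=1: S(1,-1) = 41.5144; S(1,+0) = 45.3500; S(1,+1) = 49.5400
  k=2: S(2,-2) = 38.0031; S(2,-1) = 41.5144; S(2,+0) = 45.3500; S(2,+1) = 49.5400; S(2,+2) = 54.1172
Terminal payoffs V(N, j) = max(S_T - K, 0):
  V(2,-2) = 0.000000; V(2,-1) = 0.000000; V(2,+0) = 0.000000; V(2,+1) = 0.600021; V(2,+2) = 5.177170
Backward induction: V(k, j) = exp(-r*dt) * [p_u * V(k+1, j+1) + p_m * V(k+1, j) + p_d * V(k+1, j-1)]
  V(1,-1) = exp(-r*dt) * [p_u*0.000000 + p_m*0.000000 + p_d*0.000000] = 0.000000
  V(1,+0) = exp(-r*dt) * [p_u*0.600021 + p_m*0.000000 + p_d*0.000000] = 0.104492
  V(1,+1) = exp(-r*dt) * [p_u*5.177170 + p_m*0.600021 + p_d*0.000000] = 1.300526
  V(0,+0) = exp(-r*dt) * [p_u*1.300526 + p_m*0.104492 + p_d*0.000000] = 0.295957

Answer: Price = V(0,0) = 0.2960


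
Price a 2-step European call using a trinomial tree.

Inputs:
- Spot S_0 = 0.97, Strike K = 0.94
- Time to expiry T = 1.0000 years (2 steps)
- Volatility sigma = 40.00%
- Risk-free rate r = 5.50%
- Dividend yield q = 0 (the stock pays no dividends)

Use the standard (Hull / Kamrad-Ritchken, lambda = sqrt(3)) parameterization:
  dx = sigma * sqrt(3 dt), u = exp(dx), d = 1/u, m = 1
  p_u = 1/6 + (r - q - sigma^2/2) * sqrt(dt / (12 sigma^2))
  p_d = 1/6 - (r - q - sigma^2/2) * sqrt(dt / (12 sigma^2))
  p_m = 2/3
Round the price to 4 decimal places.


Answer: Price = V(0,0) = 0.1760

Derivation:
dt = T/N = 0.500000; dx = sigma*sqrt(3*dt) = 0.489898
u = exp(dx) = 1.632150; d = 1/u = 0.612689
p_u = 0.153909, p_m = 0.666667, p_d = 0.179424
Discount per step: exp(-r*dt) = 0.972875
Stock lattice S(k, j) with j the centered position index:
  k=0: S(0,+0) = 0.9700
  k=1: S(1,-1) = 0.5943; S(1,+0) = 0.9700; S(1,+1) = 1.5832
  k=2: S(2,-2) = 0.3641; S(2,-1) = 0.5943; S(2,+0) = 0.9700; S(2,+1) = 1.5832; S(2,+2) = 2.5840
Terminal payoffs V(N, j) = max(S_T - K, 0):
  V(2,-2) = 0.000000; V(2,-1) = 0.000000; V(2,+0) = 0.030000; V(2,+1) = 0.643185; V(2,+2) = 1.643995
Backward induction: V(k, j) = exp(-r*dt) * [p_u * V(k+1, j+1) + p_m * V(k+1, j) + p_d * V(k+1, j-1)]
  V(1,-1) = exp(-r*dt) * [p_u*0.030000 + p_m*0.000000 + p_d*0.000000] = 0.004492
  V(1,+0) = exp(-r*dt) * [p_u*0.643185 + p_m*0.030000 + p_d*0.000000] = 0.115764
  V(1,+1) = exp(-r*dt) * [p_u*1.643995 + p_m*0.643185 + p_d*0.030000] = 0.668558
  V(0,+0) = exp(-r*dt) * [p_u*0.668558 + p_m*0.115764 + p_d*0.004492] = 0.175973


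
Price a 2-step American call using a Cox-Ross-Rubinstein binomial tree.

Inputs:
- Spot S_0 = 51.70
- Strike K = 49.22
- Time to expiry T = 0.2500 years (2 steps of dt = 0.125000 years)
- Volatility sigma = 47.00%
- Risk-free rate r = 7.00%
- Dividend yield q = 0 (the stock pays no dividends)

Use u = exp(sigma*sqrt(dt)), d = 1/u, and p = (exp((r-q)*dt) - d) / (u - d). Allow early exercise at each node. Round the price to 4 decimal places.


dt = T/N = 0.125000
u = exp(sigma*sqrt(dt)) = 1.180774; d = 1/u = 0.846902
p = (exp((r-q)*dt) - d) / (u - d) = 0.484875
Discount per step: exp(-r*dt) = 0.991288
Stock lattice S(k, i) with i counting down-moves:
  k=0: S(0,0) = 51.7000
  k=1: S(1,0) = 61.0460; S(1,1) = 43.7848
  k=2: S(2,0) = 72.0815; S(2,1) = 51.7000; S(2,2) = 37.0815
Terminal payoffs V(N, i) = max(S_T - K, 0):
  V(2,0) = 22.861539; V(2,1) = 2.480000; V(2,2) = 0.000000
Backward induction: V(k, i) = exp(-r*dt) * [p * V(k+1, i) + (1-p) * V(k+1, i+1)]; then take max(V_cont, immediate exercise) for American.
  V(1,0) = exp(-r*dt) * [p*22.861539 + (1-p)*2.480000] = 12.254808; exercise = 11.826012; V(1,0) = max -> 12.254808
  V(1,1) = exp(-r*dt) * [p*2.480000 + (1-p)*0.000000] = 1.192015; exercise = 0.000000; V(1,1) = max -> 1.192015
  V(0,0) = exp(-r*dt) * [p*12.254808 + (1-p)*1.192015] = 6.498977; exercise = 2.480000; V(0,0) = max -> 6.498977

Answer: Price = V(0,0) = 6.4990


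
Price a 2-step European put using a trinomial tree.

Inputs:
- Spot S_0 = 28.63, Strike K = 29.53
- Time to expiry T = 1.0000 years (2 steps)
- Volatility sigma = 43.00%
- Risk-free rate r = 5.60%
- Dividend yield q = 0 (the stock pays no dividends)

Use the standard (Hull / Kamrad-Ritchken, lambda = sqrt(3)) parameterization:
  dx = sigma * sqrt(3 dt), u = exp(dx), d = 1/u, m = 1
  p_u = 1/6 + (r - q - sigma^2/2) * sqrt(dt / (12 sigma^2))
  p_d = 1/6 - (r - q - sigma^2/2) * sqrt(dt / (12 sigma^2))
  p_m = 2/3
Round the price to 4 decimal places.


Answer: Price = V(0,0) = 3.9778

Derivation:
dt = T/N = 0.500000; dx = sigma*sqrt(3*dt) = 0.526640
u = exp(dx) = 1.693234; d = 1/u = 0.590586
p_u = 0.149364, p_m = 0.666667, p_d = 0.183970
Discount per step: exp(-r*dt) = 0.972388
Stock lattice S(k, j) with j the centered position index:
  k=0: S(0,+0) = 28.6300
  k=1: S(1,-1) = 16.9085; S(1,+0) = 28.6300; S(1,+1) = 48.4773
  k=2: S(2,-2) = 9.9859; S(2,-1) = 16.9085; S(2,+0) = 28.6300; S(2,+1) = 48.4773; S(2,+2) = 82.0834
Terminal payoffs V(N, j) = max(K - S_T, 0):
  V(2,-2) = 19.544096; V(2,-1) = 12.621528; V(2,+0) = 0.900000; V(2,+1) = 0.000000; V(2,+2) = 0.000000
Backward induction: V(k, j) = exp(-r*dt) * [p_u * V(k+1, j+1) + p_m * V(k+1, j) + p_d * V(k+1, j-1)]
  V(1,-1) = exp(-r*dt) * [p_u*0.900000 + p_m*12.621528 + p_d*19.544096] = 11.808977
  V(1,+0) = exp(-r*dt) * [p_u*0.000000 + p_m*0.900000 + p_d*12.621528] = 2.841299
  V(1,+1) = exp(-r*dt) * [p_u*0.000000 + p_m*0.000000 + p_d*0.900000] = 0.161001
  V(0,+0) = exp(-r*dt) * [p_u*0.161001 + p_m*2.841299 + p_d*11.808977] = 3.977789


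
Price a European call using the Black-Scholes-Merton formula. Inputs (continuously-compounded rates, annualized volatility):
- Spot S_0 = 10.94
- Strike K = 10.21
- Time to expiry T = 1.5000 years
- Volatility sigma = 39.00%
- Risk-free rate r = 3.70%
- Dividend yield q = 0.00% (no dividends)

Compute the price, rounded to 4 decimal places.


Answer: Price = 2.6491

Derivation:
d1 = (ln(S/K) + (r - q + 0.5*sigma^2) * T) / (sigma * sqrt(T)) = 0.49959785
d2 = d1 - sigma * sqrt(T) = 0.02194735
exp(-rT) = 0.94601202; exp(-qT) = 1.00000000
C = S_0 * exp(-qT) * N(d1) - K * exp(-rT) * N(d2)
N(d1) = 0.69132087; N(d2) = 0.50875502
C = 10.9400 * 1.00000000 * 0.69132087 - 10.2100 * 0.94601202 * 0.50875502 = 2.6491


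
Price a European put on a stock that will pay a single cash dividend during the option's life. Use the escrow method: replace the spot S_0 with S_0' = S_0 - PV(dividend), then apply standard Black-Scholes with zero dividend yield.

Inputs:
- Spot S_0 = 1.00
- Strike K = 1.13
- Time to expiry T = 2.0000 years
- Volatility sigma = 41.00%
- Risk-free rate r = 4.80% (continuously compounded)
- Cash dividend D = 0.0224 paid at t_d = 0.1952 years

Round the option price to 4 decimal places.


Answer: Price = 0.2538

Derivation:
PV(D) = D * exp(-r * t_d) = 0.0224 * 0.99067416 = 0.02219110
S_0' = S_0 - PV(D) = 1.0000 - 0.02219110 = 0.97780890
d1 = (ln(S_0'/K) + (r + sigma^2/2)*T) / (sigma*sqrt(T)) = 0.20599459
d2 = d1 - sigma*sqrt(T) = -0.37383297
exp(-rT) = 0.90846402
N(-d1) = 0.41839757; N(-d2) = 0.64573571
P = K * exp(-rT) * N(-d2) - S_0' * N(-d1) = 1.1300 * 0.90846402 * 0.64573571 - 0.97780890 * 0.41839757 = 0.2538


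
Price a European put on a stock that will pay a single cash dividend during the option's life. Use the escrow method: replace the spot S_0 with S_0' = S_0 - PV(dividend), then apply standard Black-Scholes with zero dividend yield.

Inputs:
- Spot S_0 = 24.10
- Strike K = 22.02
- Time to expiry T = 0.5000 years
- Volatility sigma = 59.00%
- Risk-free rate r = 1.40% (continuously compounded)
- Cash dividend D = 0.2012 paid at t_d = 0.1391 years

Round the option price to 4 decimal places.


PV(D) = D * exp(-r * t_d) = 0.2012 * 0.99805449 = 0.20080856
S_0' = S_0 - PV(D) = 24.1000 - 0.20080856 = 23.89919144
d1 = (ln(S_0'/K) + (r + sigma^2/2)*T) / (sigma*sqrt(T)) = 0.42167173
d2 = d1 - sigma*sqrt(T) = 0.00447873
exp(-rT) = 0.99302444
N(-d1) = 0.33663232; N(-d2) = 0.49821325
P = K * exp(-rT) * N(-d2) - S_0' * N(-d1) = 22.0200 * 0.99302444 * 0.49821325 - 23.89919144 * 0.33663232 = 2.8489

Answer: Price = 2.8489


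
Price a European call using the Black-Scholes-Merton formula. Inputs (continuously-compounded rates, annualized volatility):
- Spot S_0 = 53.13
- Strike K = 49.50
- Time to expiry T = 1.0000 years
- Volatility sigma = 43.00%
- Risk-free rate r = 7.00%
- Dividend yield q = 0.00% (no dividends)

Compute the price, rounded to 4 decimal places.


d1 = (ln(S/K) + (r - q + 0.5*sigma^2) * T) / (sigma * sqrt(T)) = 0.54236993
d2 = d1 - sigma * sqrt(T) = 0.11236993
exp(-rT) = 0.93239382; exp(-qT) = 1.00000000
C = S_0 * exp(-qT) * N(d1) - K * exp(-rT) * N(d2)
N(d1) = 0.70621816; N(d2) = 0.54473495
C = 53.1300 * 1.00000000 * 0.70621816 - 49.5000 * 0.93239382 * 0.54473495 = 12.3799

Answer: Price = 12.3799


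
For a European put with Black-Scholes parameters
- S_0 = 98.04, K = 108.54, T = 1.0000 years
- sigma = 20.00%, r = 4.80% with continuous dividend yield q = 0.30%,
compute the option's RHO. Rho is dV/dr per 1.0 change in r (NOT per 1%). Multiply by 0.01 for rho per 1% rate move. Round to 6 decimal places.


d1 = -0.1837160499; d2 = -0.3837160499
phi(d1) = 0.3922663025; exp(-qT) = 0.9970044955; exp(-rT) = 0.9531337871
N(-d2) = 0.6494055422
Rho = -K*T*exp(-rT)*N(-d2) = -108.5400 * 1.0000 * 0.9531337871 * 0.6494055422 = -67.183043

Answer: Rho = -67.183043
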